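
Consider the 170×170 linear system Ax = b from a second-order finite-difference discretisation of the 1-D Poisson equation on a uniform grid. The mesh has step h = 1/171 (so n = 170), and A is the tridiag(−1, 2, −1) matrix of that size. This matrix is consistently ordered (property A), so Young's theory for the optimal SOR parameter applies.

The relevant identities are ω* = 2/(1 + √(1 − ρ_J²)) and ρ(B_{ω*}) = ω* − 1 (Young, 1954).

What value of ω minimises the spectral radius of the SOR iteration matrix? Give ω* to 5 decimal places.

ρ_J = max_k |cos(kπ/171)| = cos(π/171) = 0.99983
√(1 − cos²(π/171)) = sin(π/171) ≈ 0.018371.
[ω*] 2 ÷ (1 + 0.018371) = 2 ÷ 1.018371 = 1.96392.
ρ(B_{ω*}) = ω*−1 = 0.96392

ω* = 1.96392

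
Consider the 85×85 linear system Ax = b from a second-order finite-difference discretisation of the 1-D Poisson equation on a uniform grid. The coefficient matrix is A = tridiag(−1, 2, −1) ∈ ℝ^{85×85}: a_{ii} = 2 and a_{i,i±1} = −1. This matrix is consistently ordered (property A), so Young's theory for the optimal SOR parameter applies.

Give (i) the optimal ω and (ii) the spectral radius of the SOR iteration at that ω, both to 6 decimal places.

½·tridiag(1,0,1) at n=85: λ_k = cos(kπ/86); max |λ| at k=1 ⇒ ρ_J = cos(π/86) ≈ 0.999333.
√(1−ρ_J²) simplifies to sin(π/86) = 0.0365220.
ω* = 2/(1+0.0365220) = 1.929530
ρ_SOR = ω* − 1 = 1.929530 − 1 = 0.929530.

ω* = 1.929530, ρ_SOR = 0.929530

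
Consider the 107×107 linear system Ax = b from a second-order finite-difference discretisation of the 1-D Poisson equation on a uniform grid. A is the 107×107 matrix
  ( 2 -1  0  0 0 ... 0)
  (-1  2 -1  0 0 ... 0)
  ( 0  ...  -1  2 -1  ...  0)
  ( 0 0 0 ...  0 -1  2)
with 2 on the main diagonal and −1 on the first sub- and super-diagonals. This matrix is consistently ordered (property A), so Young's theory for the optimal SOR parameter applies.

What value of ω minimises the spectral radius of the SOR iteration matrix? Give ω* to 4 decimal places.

spectrum of D⁻¹(L+U) = {cos(kπ/108) : 1≤k≤107}; ρ_J = cos(π/108) = 0.9996.
root = sin(π/108) = 0.02908  (since 1−cos² = sin²).
ω* = 2 / (1 + 0.02908) = 2 / 1.02908 ≈ 1.9435.
[ρ_SOR] ω* − 1 = 0.9435.

ω* = 1.9435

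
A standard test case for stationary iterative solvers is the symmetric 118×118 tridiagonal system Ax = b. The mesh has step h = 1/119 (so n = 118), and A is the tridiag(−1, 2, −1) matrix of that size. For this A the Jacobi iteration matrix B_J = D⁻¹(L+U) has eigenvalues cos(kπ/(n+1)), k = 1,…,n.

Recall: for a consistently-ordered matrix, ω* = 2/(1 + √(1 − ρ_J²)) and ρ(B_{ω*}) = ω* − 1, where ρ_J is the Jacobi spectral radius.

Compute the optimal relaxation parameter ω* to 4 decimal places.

[ρ_J] n=118: ρ(B_J) = cos(π/(n+1)) = cos(π/119) = 0.9997.
√(1−ρ_J²) simplifies to sin(π/119) = 0.02640.
ω* = 2/(1+0.02640) = 1.9486
ρ_SOR = ω* − 1 ≈ 0.9486.

ω* = 1.9486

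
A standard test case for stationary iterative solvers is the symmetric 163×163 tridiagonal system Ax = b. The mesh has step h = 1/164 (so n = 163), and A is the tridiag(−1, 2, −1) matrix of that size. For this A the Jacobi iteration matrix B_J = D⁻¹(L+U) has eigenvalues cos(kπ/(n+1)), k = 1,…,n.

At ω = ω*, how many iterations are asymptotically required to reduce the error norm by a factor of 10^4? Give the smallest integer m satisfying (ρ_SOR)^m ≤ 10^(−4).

½·tridiag(1,0,1) at n=163: λ_k = cos(kπ/164); max |λ| at k=1 ⇒ ρ_J = cos(π/164) ≈ 0.9998165.
√(1−ρ_J²) simplifies to sin(π/164) = 0.0191549.
Then 2/(1+√(1−ρ_J²)) = 2/(1+0.0191549); ω* = 2/1.0191549 = 1.9624102.
[ρ_SOR] ω* − 1 = 0.9624102.
ρ_SOR^m ≤ 10^(−4) ⇔ m ≥ 4·ln10/(−ln 0.9624102) = 9.21034/0.0383145 = 240.388; m = ⌈240.388⌉ = 241.

m = 241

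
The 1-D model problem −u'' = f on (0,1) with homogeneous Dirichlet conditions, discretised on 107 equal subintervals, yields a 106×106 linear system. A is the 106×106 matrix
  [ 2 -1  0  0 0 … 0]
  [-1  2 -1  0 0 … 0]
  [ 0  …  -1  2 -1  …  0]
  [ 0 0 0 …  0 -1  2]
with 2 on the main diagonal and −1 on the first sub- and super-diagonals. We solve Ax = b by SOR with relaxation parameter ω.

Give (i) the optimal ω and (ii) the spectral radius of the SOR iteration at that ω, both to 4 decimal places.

spectrum of D⁻¹(L+U) = {cos(kπ/107) : 1≤k≤106}; ρ_J = cos(π/107) = 0.9996.
√(1 − cos²(π/107)) = sin(π/107) ≈ 0.02936.
[ω*] 2 ÷ (1 + 0.02936) = 2 ÷ 1.02936 = 1.9430.
ρ_SOR = ω* − 1 = 1.9430 − 1 = 0.9430.

ω* = 1.9430, ρ_SOR = 0.9430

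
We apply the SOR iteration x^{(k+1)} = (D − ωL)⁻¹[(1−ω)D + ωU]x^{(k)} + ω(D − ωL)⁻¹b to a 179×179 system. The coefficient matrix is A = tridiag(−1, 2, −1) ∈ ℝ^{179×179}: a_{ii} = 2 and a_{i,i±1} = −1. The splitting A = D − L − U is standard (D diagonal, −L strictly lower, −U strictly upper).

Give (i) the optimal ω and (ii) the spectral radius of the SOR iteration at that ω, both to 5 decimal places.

ρ_J = max_k |cos(kπ/180)| = cos(π/180) = 0.99985
√(1−ρ_J²) = |sin(π/180)| = 0.017452
So ω* = 2/1.017452 = 1.96569 (Young).
At ω = 1.96569 every |λ(B_ω)| = ω−1, so ρ_SOR = 0.96569.

ω* = 1.96569, ρ_SOR = 0.96569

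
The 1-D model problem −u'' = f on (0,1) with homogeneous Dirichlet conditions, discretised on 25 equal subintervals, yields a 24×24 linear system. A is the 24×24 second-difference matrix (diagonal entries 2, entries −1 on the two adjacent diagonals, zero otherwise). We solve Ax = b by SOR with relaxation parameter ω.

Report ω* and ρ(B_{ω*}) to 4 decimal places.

ω* = 1.7773, ρ_SOR = 0.7773

B_J for the 24×24 system has eigenvalues cos(kπ/25); ρ_J = cos(π/25) = 0.9921.
1 − cos²(π/25) = sin²(π/25) ⇒ √(1−ρ_J²) = sin(π/25) = 0.12533.
ω* = 2/(1+0.12533) = 1.7773
Hence ρ(B_{ω*}) = 1.7773 − 1 = 0.7773.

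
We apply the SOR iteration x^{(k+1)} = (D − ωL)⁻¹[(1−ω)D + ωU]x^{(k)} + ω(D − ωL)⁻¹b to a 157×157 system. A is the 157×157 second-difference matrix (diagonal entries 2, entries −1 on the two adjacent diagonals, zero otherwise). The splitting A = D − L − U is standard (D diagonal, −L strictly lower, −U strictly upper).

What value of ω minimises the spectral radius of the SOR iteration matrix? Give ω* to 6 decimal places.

n=157: λ(B_J) = 1 − λ(A)/2 = cos(kπ/158); k=1 gives ρ_J = 0.999802.
√(1 − cos²(π/158)) = sin(π/158) ≈ 0.0198822.
Then 2/(1+√(1−ρ_J²)) = 2/(1+0.0198822); ω* = 2/1.0198822 = 1.961011.
ρ_SOR = ω* − 1 = 1.961011 − 1 = 0.961011.

ω* = 1.961011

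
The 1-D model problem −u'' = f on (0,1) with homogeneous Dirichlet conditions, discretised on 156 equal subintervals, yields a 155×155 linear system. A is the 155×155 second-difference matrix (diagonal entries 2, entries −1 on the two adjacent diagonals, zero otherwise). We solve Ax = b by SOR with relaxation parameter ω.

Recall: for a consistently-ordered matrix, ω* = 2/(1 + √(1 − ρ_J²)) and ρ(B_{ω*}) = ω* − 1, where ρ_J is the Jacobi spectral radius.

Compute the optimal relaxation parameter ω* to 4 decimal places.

ω* = 1.9605

spectrum of D⁻¹(L+U) = {cos(kπ/156) : 1≤k≤155}; ρ_J = cos(π/156) = 0.9998.
√(1−ρ_J²) = |sin(π/156)| = 0.02014
ω* = 2 / (1 + 0.02014) = 2 / 1.02014 ≈ 1.9605.
ρ(B_{ω*}) = ω*−1 = 0.9605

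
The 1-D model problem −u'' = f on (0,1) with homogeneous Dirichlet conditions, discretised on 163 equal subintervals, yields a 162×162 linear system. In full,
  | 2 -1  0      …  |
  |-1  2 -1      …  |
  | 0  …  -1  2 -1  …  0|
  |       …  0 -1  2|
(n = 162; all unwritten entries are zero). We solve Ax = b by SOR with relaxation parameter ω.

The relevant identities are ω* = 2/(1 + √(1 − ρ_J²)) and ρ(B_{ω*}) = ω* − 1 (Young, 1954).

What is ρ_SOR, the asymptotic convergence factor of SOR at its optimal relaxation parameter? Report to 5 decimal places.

spectrum of D⁻¹(L+U) = {cos(kπ/163) : 1≤k≤162}; ρ_J = cos(π/163) = 0.99981.
1 − cos²(π/163) = sin²(π/163) ⇒ √(1−ρ_J²) = sin(π/163) = 0.019272.
Young: ω* = 2/(1+√(1−ρ_J²)) = 2/(1+0.019272) = 2/1.019272 = 1.96218.
and ρ(B_{ω*}) = 1.96218 − 1 = 0.96218.

ρ_SOR = 0.96218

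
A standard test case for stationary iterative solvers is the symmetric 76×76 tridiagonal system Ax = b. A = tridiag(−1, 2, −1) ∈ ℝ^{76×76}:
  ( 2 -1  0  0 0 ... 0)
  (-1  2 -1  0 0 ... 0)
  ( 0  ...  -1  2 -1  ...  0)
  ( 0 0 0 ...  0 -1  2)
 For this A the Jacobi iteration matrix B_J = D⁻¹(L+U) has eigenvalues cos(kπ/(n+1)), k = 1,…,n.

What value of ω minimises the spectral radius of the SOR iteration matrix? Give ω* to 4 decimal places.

B_J for the 76×76 system has eigenvalues cos(kπ/77); ρ_J = cos(π/77) = 0.9992.
root = sin(π/77) = 0.04079  (since 1−cos² = sin²).
ω* = 2/(1 + 0.04079) = 2/1.04079 = 1.9216.
Hence ρ(B_{ω*}) = 1.9216 − 1 = 0.9216.

ω* = 1.9216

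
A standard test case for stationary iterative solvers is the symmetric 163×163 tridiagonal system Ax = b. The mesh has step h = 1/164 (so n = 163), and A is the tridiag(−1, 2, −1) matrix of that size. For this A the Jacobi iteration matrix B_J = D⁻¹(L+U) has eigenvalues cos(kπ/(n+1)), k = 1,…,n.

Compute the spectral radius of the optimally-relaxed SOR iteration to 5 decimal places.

B_J for the 163×163 system has eigenvalues cos(kπ/164); ρ_J = cos(π/164) = 0.99982.
√(1 − cos²(π/164)) = sin(π/164) ≈ 0.019155.
ω* = 2/(1+0.019155) = 1.96241
ρ_SOR = ω* − 1 ≈ 0.96241.

ρ_SOR = 0.96241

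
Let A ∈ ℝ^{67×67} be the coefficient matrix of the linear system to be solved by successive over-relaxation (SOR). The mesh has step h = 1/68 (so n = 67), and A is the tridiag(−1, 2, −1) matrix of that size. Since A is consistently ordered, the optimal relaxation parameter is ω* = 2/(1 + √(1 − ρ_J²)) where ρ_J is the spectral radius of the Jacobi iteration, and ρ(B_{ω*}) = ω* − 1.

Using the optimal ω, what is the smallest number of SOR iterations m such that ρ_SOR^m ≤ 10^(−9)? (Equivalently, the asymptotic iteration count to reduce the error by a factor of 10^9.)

With n=67, ρ(Jacobi) = cos(π/68) = 0.9989330.
√(1 − cos²(π/68)) = sin(π/68) ≈ 0.0461835.
ω* = 2/(1+0.0461835) = 1.9117105
[ρ_SOR] ω* − 1 = 0.9117105.
For 9 digits: m = 9·ln10 / (−ln 0.9117105) = 20.7233/0.0924328 = 224.199; round up → m = 225.

m = 225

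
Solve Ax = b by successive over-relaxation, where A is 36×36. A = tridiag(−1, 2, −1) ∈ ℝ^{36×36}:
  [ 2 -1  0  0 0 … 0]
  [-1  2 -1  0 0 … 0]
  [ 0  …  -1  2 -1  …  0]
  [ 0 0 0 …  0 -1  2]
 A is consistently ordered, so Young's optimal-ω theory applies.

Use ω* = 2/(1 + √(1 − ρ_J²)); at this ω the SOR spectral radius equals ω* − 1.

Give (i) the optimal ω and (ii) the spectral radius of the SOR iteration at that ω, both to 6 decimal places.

ω* = 1.843648, ρ_SOR = 0.843648

B_J for the 36×36 system has eigenvalues cos(kπ/37); ρ_J = cos(π/37) = 0.996397.
√(1 − cos²(π/37)) = sin(π/37) ≈ 0.0848059.
[ω*] 2 ÷ (1 + 0.0848059) = 2 ÷ 1.0848059 = 1.843648.
At ω = 1.843648 every |λ(B_ω)| = ω−1, so ρ_SOR = 0.843648.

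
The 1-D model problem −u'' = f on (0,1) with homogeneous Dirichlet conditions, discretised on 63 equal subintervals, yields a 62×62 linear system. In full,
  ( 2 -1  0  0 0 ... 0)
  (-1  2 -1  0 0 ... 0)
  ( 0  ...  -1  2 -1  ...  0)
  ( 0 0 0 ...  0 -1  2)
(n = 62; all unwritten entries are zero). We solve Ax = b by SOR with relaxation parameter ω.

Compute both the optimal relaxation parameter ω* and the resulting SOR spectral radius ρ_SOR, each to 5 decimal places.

ω* = 1.90504, ρ_SOR = 0.90504

B_J for the 62×62 system has eigenvalues cos(kπ/63); ρ_J = cos(π/63) = 0.99876.
√(1−ρ_J²) = |sin(π/63)| = 0.049846
ω* = 2 / (1 + 0.049846) = 2 / 1.049846 ≈ 1.90504.
and ρ(B_{ω*}) = 1.90504 − 1 = 0.90504.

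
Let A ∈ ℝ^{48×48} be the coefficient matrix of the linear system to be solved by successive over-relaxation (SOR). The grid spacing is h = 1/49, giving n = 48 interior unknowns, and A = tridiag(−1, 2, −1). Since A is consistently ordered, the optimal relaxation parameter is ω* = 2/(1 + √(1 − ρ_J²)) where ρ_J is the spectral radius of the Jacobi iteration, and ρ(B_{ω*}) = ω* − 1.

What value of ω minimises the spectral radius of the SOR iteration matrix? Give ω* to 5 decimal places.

With n=48, ρ(Jacobi) = cos(π/49) = 0.99795.
√(1 − cos²(π/49)) = sin(π/49) ≈ 0.064070.
ω* = 2/(1+0.064070) = 1.87958
and ρ(B_{ω*}) = 1.87958 − 1 = 0.87958.

ω* = 1.87958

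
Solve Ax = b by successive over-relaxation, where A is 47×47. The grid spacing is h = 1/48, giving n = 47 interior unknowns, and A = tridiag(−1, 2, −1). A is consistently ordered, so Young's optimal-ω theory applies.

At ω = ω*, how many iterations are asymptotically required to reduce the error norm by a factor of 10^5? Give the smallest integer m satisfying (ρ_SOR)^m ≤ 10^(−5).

[ρ_J] n=47: ρ(B_J) = cos(π/(n+1)) = cos(π/48) = 0.9978589.
√(1−ρ_J²) = |sin(π/48)| = 0.0654031
ω* = 2/(1+0.0654031) = 1.8772237
ρ_SOR = ω* − 1 = 1.8772237 − 1 = 0.8772237.
m ≥ 5·ln10 / (−ln 0.8772237) = 87.889; smallest integer m = 88.

m = 88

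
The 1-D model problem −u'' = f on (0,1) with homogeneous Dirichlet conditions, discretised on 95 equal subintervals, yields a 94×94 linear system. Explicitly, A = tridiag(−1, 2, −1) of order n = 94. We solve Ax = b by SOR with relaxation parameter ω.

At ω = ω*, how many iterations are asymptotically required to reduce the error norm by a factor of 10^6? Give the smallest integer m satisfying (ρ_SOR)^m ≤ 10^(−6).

B_J for the 94×94 system has eigenvalues cos(kπ/95); ρ_J = cos(π/95) = 0.9994533.
root = sin(π/95) = 0.0330634  (since 1−cos² = sin²).
ω* = 2/(1 + 0.0330634) = 2/1.0330634 = 1.9359896.
At ω = 1.9359896 every |λ(B_ω)| = ω−1, so ρ_SOR = 0.9359896.
Need (0.9359896)^m ≤ 10^(−6): m ≥ 6·ln10/|ln 0.9359896| = 13.8155/0.0661509 = 208.848 ⇒ m = 209.

m = 209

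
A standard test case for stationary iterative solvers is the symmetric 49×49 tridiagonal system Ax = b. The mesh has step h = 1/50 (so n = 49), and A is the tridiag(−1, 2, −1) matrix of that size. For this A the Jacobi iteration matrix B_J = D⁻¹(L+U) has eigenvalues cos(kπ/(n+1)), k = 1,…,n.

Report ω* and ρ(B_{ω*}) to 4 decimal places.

½·tridiag(1,0,1) at n=49: λ_k = cos(kπ/50); max |λ| at k=1 ⇒ ρ_J = cos(π/50) ≈ 0.9980.
√(1−ρ_J²) = |sin(π/50)| = 0.06279
ω* = 2/(1 + 0.06279) = 2/1.06279 = 1.8818.
and ρ(B_{ω*}) = 1.8818 − 1 = 0.8818.

ω* = 1.8818, ρ_SOR = 0.8818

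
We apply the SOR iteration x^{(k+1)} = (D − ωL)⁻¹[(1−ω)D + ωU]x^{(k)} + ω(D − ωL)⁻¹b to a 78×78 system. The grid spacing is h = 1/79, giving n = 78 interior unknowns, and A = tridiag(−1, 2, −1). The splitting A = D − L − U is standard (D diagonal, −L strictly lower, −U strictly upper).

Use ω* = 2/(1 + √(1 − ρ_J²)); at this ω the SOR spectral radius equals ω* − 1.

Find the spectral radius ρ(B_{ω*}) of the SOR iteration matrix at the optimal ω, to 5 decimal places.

ρ_SOR = 0.92353

[ρ_J] n=78: ρ(B_J) = cos(π/(n+1)) = cos(π/79) = 0.99921.
√(1−ρ_J²) = |sin(π/79)| = 0.039757
[ω*] 2 ÷ (1 + 0.039757) = 2 ÷ 1.039757 = 1.92353.
At ω = 1.92353 every |λ(B_ω)| = ω−1, so ρ_SOR = 0.92353.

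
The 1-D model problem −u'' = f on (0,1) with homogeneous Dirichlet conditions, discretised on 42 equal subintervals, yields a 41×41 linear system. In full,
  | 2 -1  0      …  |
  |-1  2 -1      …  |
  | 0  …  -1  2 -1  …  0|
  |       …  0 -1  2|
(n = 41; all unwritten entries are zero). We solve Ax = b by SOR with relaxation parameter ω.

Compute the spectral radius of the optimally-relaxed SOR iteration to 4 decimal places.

ρ_SOR = 0.8609

½·tridiag(1,0,1) at n=41: λ_k = cos(kπ/42); max |λ| at k=1 ⇒ ρ_J = cos(π/42) ≈ 0.9972.
√(1 − cos²(π/42)) = sin(π/42) ≈ 0.07473.
[ω*] 2 ÷ (1 + 0.07473) = 2 ÷ 1.07473 = 1.8609.
ρ(B_{ω*}) = ω*−1 = 0.8609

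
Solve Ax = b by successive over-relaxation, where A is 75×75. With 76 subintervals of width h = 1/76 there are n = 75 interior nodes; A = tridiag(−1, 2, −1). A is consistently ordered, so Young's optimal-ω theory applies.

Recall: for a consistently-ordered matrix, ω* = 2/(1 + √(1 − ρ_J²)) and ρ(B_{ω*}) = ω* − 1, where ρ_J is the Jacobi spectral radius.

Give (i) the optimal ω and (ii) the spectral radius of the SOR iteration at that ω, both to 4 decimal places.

ρ_J = max_k |cos(kπ/76)| = cos(π/76) = 0.9991
1 − cos²(π/76) = sin²(π/76) ⇒ √(1−ρ_J²) = sin(π/76) = 0.04132.
[ω*] 2 ÷ (1 + 0.04132) = 2 ÷ 1.04132 = 1.9206.
[ρ_SOR] ω* − 1 = 0.9206.

ω* = 1.9206, ρ_SOR = 0.9206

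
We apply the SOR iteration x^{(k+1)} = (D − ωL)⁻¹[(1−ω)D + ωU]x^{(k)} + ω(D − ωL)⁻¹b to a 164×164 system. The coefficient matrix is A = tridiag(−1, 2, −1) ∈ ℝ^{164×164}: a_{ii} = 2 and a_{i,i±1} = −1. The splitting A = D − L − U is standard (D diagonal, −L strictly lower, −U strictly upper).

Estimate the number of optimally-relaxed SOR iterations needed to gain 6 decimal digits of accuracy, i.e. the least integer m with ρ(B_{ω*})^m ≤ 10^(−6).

[ρ_J] n=164: ρ(B_J) = cos(π/(n+1)) = cos(π/165) = 0.9998187.
1 − cos²(π/165) = sin²(π/165) ⇒ √(1−ρ_J²) = sin(π/165) = 0.0190388.
ω* = 2/(1+0.0190388) = 1.9626338
Hence ρ(B_{ω*}) = 1.9626338 − 1 = 0.9626338.
(0.9626338)^m ≤ 10^{−6}  ⇒  m·ln(0.9626338) ≤ −6·ln10  ⇒  m ≥ 362.781  ⇒  m = 363

m = 363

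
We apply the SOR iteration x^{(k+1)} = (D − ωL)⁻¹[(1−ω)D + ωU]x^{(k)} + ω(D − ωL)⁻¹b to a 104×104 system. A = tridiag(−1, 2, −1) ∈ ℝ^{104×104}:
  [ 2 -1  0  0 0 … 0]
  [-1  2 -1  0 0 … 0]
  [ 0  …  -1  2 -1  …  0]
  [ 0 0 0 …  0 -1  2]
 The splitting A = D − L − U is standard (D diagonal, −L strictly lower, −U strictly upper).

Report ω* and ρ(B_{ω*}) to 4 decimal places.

ρ_J = max_k |cos(kπ/105)| = cos(π/105) = 0.9996
√(1−ρ_J²) simplifies to sin(π/105) = 0.02992.
So ω* = 2/1.02992 = 1.9419 (Young).
ρ_SOR = ω* − 1 = 1.9419 − 1 = 0.9419.

ω* = 1.9419, ρ_SOR = 0.9419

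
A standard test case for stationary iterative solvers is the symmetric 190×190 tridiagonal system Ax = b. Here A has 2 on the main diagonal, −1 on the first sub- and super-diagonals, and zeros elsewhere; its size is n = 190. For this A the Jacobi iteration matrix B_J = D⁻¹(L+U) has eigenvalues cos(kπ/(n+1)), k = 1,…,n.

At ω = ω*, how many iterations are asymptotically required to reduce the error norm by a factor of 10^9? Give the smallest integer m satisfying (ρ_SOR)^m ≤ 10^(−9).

spectrum of D⁻¹(L+U) = {cos(kπ/191) : 1≤k≤190}; ρ_J = cos(π/191) = 0.9998647.
√(1 − cos²(π/191)) = sin(π/191) ≈ 0.0164474.
Then 2/(1+√(1−ρ_J²)) = 2/(1+0.0164474); ω* = 2/1.0164474 = 1.9676375.
At ω = 1.9676375 every |λ(B_ω)| = ω−1, so ρ_SOR = 0.9676375.
9·ln10 = 20.7233; −ln(0.9676375) = 0.0328977; m = ⌈20.7233/0.0328977⌉ = ⌈629.932⌉ = 630.

m = 630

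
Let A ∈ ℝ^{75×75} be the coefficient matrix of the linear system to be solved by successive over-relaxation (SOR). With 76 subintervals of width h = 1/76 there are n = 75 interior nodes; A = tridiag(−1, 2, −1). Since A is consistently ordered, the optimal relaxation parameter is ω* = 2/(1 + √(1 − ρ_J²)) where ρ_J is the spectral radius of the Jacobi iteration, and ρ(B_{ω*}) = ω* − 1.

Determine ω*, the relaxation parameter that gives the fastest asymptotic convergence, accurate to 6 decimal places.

n=75: λ(B_J) = 1 − λ(A)/2 = cos(kπ/76); k=1 gives ρ_J = 0.999146.
root = sin(π/76) = 0.0413250  (since 1−cos² = sin²).
Young: ω* = 2/(1+√(1−ρ_J²)) = 2/(1+0.0413250) = 2/1.0413250 = 1.920630.
Hence ρ(B_{ω*}) = 1.920630 − 1 = 0.920630.

ω* = 1.920630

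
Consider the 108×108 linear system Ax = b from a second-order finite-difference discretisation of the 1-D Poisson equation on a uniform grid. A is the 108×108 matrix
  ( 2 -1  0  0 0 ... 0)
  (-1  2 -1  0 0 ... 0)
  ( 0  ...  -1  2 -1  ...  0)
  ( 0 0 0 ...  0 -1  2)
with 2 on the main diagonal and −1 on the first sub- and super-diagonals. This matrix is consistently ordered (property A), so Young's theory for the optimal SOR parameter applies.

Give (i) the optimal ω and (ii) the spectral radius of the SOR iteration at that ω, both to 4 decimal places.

½·tridiag(1,0,1) at n=108: λ_k = cos(kπ/109); max |λ| at k=1 ⇒ ρ_J = cos(π/109) ≈ 0.9996.
1 − cos²(π/109) = sin²(π/109) ⇒ √(1−ρ_J²) = sin(π/109) = 0.02882.
Young: ω* = 2/(1+√(1−ρ_J²)) = 2/(1+0.02882) = 2/1.02882 = 1.9440.
At ω = 1.9440 every |λ(B_ω)| = ω−1, so ρ_SOR = 0.9440.

ω* = 1.9440, ρ_SOR = 0.9440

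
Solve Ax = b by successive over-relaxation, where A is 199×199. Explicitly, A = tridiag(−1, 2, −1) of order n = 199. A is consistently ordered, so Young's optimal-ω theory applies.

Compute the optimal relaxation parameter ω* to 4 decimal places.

ω* = 1.9691

spectrum of D⁻¹(L+U) = {cos(kπ/200) : 1≤k≤199}; ρ_J = cos(π/200) = 0.9999.
√(1−ρ_J²) simplifies to sin(π/200) = 0.01571.
ω* = 2/(1 + 0.01571) = 2/1.01571 = 1.9691.
At ω = 1.9691 every |λ(B_ω)| = ω−1, so ρ_SOR = 0.9691.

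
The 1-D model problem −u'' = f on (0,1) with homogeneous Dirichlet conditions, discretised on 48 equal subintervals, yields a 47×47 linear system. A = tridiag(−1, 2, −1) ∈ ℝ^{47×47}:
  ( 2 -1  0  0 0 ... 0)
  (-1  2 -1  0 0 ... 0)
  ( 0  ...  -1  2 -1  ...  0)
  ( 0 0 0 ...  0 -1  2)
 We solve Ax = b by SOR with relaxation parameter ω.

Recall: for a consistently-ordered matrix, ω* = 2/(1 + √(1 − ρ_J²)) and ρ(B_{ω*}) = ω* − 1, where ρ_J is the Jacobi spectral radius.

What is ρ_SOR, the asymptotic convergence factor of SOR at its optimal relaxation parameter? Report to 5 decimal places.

ρ_J = max_k |cos(kπ/48)| = cos(π/48) = 0.99786
√(1−ρ_J²) = |sin(π/48)| = 0.065403
ω* = 2/(1 + 0.065403) = 2/1.065403 = 1.87722.
and ρ(B_{ω*}) = 1.87722 − 1 = 0.87722.

ρ_SOR = 0.87722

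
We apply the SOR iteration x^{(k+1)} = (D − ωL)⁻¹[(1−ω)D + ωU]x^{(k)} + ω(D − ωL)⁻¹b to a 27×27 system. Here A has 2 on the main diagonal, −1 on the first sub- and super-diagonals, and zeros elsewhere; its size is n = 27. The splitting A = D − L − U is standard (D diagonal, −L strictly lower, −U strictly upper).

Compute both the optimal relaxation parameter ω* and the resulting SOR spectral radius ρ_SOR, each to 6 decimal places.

ω* = 1.798619, ρ_SOR = 0.798619

B_J for the 27×27 system has eigenvalues cos(kπ/28); ρ_J = cos(π/28) = 0.993712.
root = sin(π/28) = 0.1119645  (since 1−cos² = sin²).
[ω*] 2 ÷ (1 + 0.1119645) = 2 ÷ 1.1119645 = 1.798619.
and ρ(B_{ω*}) = 1.798619 − 1 = 0.798619.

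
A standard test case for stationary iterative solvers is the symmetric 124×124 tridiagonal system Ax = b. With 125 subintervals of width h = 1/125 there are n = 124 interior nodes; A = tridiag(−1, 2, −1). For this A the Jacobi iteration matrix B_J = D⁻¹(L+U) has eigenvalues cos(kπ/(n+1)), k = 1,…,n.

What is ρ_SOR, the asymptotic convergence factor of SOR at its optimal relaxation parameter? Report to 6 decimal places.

B_J for the 124×124 system has eigenvalues cos(kπ/125); ρ_J = cos(π/125) = 0.999684.
√(1 − cos²(π/125)) = sin(π/125) ≈ 0.0251301.
So ω* = 2/1.0251301 = 1.950972 (Young).
[ρ_SOR] ω* − 1 = 0.950972.

ρ_SOR = 0.950972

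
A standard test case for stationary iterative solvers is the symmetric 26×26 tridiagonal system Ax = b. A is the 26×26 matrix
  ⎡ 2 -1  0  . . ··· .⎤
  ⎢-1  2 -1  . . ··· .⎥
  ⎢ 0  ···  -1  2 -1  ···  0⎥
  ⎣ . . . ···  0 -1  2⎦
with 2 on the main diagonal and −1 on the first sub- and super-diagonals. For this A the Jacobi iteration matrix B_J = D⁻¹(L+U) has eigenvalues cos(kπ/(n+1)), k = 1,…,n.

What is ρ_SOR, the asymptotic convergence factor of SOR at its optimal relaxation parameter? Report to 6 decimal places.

spectrum of D⁻¹(L+U) = {cos(kπ/27) : 1≤k≤26}; ρ_J = cos(π/27) = 0.993238.
√(1 − cos²(π/27)) = sin(π/27) ≈ 0.1160929.
Then 2/(1+√(1−ρ_J²)) = 2/(1+0.1160929); ω* = 2/1.1160929 = 1.791966.
ρ_SOR = ω* − 1 ≈ 0.791966.

ρ_SOR = 0.791966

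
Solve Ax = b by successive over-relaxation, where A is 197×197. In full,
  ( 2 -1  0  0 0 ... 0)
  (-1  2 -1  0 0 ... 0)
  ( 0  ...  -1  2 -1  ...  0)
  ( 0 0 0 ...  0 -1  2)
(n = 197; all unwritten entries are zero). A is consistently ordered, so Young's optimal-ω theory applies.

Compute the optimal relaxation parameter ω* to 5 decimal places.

n=197: λ(B_J) = 1 − λ(A)/2 = cos(kπ/198); k=1 gives ρ_J = 0.99987.
√(1 − cos²(π/198)) = sin(π/198) ≈ 0.015866.
So ω* = 2/1.015866 = 1.96876 (Young).
[ρ_SOR] ω* − 1 = 0.96876.

ω* = 1.96876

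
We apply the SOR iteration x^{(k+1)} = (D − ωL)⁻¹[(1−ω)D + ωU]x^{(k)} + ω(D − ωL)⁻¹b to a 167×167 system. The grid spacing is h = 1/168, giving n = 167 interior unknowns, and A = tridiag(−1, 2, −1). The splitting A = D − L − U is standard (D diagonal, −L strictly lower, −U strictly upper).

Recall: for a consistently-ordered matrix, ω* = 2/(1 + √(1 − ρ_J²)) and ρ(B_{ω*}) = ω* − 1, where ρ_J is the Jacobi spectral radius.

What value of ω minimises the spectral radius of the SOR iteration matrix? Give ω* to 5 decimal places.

n=167: λ(B_J) = 1 − λ(A)/2 = cos(kπ/168); k=1 gives ρ_J = 0.99983.
1 − cos²(π/168) = sin²(π/168) ⇒ √(1−ρ_J²) = sin(π/168) = 0.018699.
ω* = 2 / (1 + 0.018699) = 2 / 1.018699 ≈ 1.96329.
Hence ρ(B_{ω*}) = 1.96329 − 1 = 0.96329.

ω* = 1.96329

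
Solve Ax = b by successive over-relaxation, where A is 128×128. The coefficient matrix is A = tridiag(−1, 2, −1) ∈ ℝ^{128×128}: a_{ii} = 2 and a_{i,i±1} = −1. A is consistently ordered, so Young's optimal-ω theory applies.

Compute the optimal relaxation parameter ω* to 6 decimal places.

ρ_J = max_k |cos(kπ/129)| = cos(π/129) = 0.999703
√(1−ρ_J²) = |sin(π/129)| = 0.0243510
ω* = 2 / (1 + 0.0243510) = 2 / 1.0243510 ≈ 1.952456.
ρ_SOR = ω* − 1 = 1.952456 − 1 = 0.952456.

ω* = 1.952456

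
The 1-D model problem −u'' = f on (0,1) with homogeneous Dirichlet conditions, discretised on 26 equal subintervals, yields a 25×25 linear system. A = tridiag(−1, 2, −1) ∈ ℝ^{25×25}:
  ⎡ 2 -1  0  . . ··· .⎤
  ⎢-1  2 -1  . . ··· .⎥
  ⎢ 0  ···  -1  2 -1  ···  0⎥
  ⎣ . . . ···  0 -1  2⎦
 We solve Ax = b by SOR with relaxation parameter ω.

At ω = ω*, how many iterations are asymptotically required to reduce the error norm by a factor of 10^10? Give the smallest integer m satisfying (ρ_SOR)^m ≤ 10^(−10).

m = 96

½·tridiag(1,0,1) at n=25: λ_k = cos(kπ/26); max |λ| at k=1 ⇒ ρ_J = cos(π/26) ≈ 0.9927089.
1 − cos²(π/26) = sin²(π/26) ⇒ √(1−ρ_J²) = sin(π/26) = 0.1205367.
Then 2/(1+√(1−ρ_J²)) = 2/(1+0.1205367); ω* = 2/1.1205367 = 1.7848590.
ρ_SOR = ω* − 1 = 1.7848590 − 1 = 0.7848590.
For 10 digits: m = 10·ln10 / (−ln 0.7848590) = 23.0259/0.242251 = 95.050; round up → m = 96.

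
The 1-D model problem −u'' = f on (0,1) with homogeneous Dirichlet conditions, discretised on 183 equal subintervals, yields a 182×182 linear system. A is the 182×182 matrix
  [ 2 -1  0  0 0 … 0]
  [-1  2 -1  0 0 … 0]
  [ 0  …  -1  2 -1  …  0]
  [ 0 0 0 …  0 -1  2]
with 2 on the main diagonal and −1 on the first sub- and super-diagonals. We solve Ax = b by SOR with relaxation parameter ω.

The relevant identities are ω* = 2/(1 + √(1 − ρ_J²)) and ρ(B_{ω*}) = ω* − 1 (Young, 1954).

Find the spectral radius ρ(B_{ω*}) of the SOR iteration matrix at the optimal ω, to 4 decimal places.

B_J for the 182×182 system has eigenvalues cos(kπ/183); ρ_J = cos(π/183) = 0.9999.
√(1−ρ_J²) = |sin(π/183)| = 0.01717
ω* = 2/(1+0.01717) = 1.9662
and ρ(B_{ω*}) = 1.9662 − 1 = 0.9662.

ρ_SOR = 0.9662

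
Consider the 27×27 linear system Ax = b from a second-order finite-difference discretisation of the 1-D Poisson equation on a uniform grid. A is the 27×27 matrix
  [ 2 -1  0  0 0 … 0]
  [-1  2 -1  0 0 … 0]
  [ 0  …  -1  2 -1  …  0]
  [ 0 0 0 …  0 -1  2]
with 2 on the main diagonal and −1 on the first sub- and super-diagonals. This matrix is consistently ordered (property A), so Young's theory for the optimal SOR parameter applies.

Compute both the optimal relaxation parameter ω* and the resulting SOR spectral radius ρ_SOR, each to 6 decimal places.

[ρ_J] n=27: ρ(B_J) = cos(π/(n+1)) = cos(π/28) = 0.993712.
√(1 − cos²(π/28)) = sin(π/28) ≈ 0.1119645.
ω* = 2/(1 + 0.1119645) = 2/1.1119645 = 1.798619.
ρ_SOR = ω* − 1 ≈ 0.798619.

ω* = 1.798619, ρ_SOR = 0.798619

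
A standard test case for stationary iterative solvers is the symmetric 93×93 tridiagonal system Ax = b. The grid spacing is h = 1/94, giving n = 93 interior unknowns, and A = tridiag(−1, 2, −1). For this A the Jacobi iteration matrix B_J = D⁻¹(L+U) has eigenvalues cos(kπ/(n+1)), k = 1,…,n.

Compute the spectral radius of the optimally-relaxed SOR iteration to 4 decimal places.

B_J for the 93×93 system has eigenvalues cos(kπ/94); ρ_J = cos(π/94) = 0.9994.
1 − cos²(π/94) = sin²(π/94) ⇒ √(1−ρ_J²) = sin(π/94) = 0.03341.
ω* = 2 / (1 + 0.03341) = 2 / 1.03341 ≈ 1.9353.
[ρ_SOR] ω* − 1 = 0.9353.

ρ_SOR = 0.9353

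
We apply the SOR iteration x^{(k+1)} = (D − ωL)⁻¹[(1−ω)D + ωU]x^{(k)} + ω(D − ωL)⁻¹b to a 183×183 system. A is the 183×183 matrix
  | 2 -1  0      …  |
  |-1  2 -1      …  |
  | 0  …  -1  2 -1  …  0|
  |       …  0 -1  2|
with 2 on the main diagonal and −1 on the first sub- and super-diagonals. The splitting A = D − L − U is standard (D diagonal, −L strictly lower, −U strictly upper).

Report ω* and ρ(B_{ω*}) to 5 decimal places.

ω* = 1.96643, ρ_SOR = 0.96643

[ρ_J] n=183: ρ(B_J) = cos(π/(n+1)) = cos(π/184) = 0.99985.
root = sin(π/184) = 0.017073  (since 1−cos² = sin²).
ω* = 2 / (1 + 0.017073) = 2 / 1.017073 ≈ 1.96643.
Hence ρ(B_{ω*}) = 1.96643 − 1 = 0.96643.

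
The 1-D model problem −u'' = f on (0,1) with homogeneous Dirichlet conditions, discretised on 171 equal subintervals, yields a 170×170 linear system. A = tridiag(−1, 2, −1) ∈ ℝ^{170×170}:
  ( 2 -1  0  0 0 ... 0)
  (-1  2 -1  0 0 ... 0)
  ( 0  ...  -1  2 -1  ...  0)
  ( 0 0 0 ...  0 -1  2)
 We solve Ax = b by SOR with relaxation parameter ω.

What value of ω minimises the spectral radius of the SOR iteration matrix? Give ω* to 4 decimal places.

spectrum of D⁻¹(L+U) = {cos(kπ/171) : 1≤k≤170}; ρ_J = cos(π/171) = 0.9998.
√(1−ρ_J²) = |sin(π/171)| = 0.01837
ω* = 2/(1 + 0.01837) = 2/1.01837 = 1.9639.
ρ_SOR = ω* − 1 = 1.9639 − 1 = 0.9639.

ω* = 1.9639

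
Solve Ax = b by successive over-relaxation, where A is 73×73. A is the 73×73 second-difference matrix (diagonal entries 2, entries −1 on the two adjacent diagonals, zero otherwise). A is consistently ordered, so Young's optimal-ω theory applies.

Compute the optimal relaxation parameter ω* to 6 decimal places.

ω* = 1.918573

n=73: λ(B_J) = 1 − λ(A)/2 = cos(kπ/74); k=1 gives ρ_J = 0.999099.
root = sin(π/74) = 0.0424412  (since 1−cos² = sin²).
[ω*] 2 ÷ (1 + 0.0424412) = 2 ÷ 1.0424412 = 1.918573.
[ρ_SOR] ω* − 1 = 0.918573.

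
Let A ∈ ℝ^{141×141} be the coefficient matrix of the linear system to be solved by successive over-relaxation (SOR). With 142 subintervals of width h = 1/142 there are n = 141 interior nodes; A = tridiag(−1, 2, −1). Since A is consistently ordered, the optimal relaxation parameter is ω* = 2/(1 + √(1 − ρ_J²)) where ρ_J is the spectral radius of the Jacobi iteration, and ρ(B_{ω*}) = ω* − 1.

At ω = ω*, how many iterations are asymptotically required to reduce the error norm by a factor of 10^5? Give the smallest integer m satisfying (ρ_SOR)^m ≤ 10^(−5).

[ρ_J] n=141: ρ(B_J) = cos(π/(n+1)) = cos(π/142) = 0.9997553.
√(1−ρ_J²) = |sin(π/142)| = 0.0221221
ω* = 2/(1 + 0.0221221) = 2/1.0221221 = 1.9567134.
ρ(B_{ω*}) = ω*−1 = 0.9567134
ρ_SOR^m ≤ 10^(−5) ⇔ m ≥ 5·ln10/(−ln 0.9567134) = 11.5129/0.0442514 = 260.170; m = ⌈260.170⌉ = 261.

m = 261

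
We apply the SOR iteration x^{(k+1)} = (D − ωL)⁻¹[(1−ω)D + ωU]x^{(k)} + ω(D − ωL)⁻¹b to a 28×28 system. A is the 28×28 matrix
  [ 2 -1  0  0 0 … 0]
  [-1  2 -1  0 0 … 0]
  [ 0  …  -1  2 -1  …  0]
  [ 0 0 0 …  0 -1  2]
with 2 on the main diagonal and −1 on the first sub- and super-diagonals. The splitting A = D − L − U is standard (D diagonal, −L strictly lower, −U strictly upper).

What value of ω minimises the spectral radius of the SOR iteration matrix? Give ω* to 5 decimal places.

B_J for the 28×28 system has eigenvalues cos(kπ/29); ρ_J = cos(π/29) = 0.99414.
1 − cos²(π/29) = sin²(π/29) ⇒ √(1−ρ_J²) = sin(π/29) = 0.108119.
ω* = 2 / (1 + 0.108119) = 2 / 1.108119 ≈ 1.80486.
ρ_SOR = ω* − 1 = 1.80486 − 1 = 0.80486.

ω* = 1.80486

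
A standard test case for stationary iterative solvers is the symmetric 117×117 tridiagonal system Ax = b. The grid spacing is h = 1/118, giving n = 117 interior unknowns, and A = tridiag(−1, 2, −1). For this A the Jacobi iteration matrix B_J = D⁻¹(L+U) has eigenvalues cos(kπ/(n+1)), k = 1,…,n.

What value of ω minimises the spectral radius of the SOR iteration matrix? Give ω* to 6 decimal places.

With n=117, ρ(Jacobi) = cos(π/118) = 0.999646.
root = sin(π/118) = 0.0266205  (since 1−cos² = sin²).
Young: ω* = 2/(1+√(1−ρ_J²)) = 2/(1+0.0266205) = 2/1.0266205 = 1.948140.
and ρ(B_{ω*}) = 1.948140 − 1 = 0.948140.

ω* = 1.948140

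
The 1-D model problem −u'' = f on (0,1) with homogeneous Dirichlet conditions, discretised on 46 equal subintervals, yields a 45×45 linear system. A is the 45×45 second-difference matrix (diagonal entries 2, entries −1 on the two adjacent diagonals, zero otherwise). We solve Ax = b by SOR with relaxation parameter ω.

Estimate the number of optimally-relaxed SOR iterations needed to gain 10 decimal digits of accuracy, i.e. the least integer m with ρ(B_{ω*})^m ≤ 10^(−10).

m = 169

With n=45, ρ(Jacobi) = cos(π/46) = 0.9976688.
√(1−ρ_J²) = |sin(π/46)| = 0.0682424
Young: ω* = 2/(1+√(1−ρ_J²)) = 2/(1+0.0682424) = 2/1.0682424 = 1.8722342.
[ρ_SOR] ω* − 1 = 0.8722342.
Need (0.8722342)^m ≤ 10^(−10): m ≥ 10·ln10/|ln 0.8722342| = 23.0259/0.136697 = 168.445 ⇒ m = 169.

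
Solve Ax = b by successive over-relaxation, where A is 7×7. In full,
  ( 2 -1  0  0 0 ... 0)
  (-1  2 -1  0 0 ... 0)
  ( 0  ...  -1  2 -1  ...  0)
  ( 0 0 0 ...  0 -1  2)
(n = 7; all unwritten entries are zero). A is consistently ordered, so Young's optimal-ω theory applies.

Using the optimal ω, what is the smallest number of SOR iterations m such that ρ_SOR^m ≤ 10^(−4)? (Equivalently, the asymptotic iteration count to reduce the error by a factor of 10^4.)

m = 12

ρ_J = max_k |cos(kπ/8)| = cos(π/8) = 0.9238795
root = sin(π/8) = 0.3826834  (since 1−cos² = sin²).
[ω*] 2 ÷ (1 + 0.3826834) = 2 ÷ 1.3826834 = 1.4464627.
ρ_SOR = ω* − 1 ≈ 0.4464627.
m ≥ 4·ln10 / (−ln 0.4464627) = 11.422; smallest integer m = 12.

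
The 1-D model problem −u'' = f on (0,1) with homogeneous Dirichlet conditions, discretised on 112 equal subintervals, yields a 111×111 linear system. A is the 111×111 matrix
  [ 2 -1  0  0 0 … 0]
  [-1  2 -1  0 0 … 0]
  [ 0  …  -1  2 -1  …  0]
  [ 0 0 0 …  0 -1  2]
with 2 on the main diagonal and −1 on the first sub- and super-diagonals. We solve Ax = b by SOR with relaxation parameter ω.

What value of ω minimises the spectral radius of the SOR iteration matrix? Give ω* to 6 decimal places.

ρ_J = max_k |cos(kπ/112)| = cos(π/112) = 0.999607
√(1 − cos²(π/112)) = sin(π/112) ≈ 0.0280463.
Young: ω* = 2/(1+√(1−ρ_J²)) = 2/(1+0.0280463) = 2/1.0280463 = 1.945438.
[ρ_SOR] ω* − 1 = 0.945438.

ω* = 1.945438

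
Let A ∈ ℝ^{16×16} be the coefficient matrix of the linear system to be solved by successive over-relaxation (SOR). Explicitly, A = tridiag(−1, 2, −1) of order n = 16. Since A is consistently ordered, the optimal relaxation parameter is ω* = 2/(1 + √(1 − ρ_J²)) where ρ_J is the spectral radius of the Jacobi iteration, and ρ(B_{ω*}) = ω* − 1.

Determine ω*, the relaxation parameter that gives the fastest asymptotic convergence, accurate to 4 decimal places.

ω* = 1.6895

n=16: λ(B_J) = 1 − λ(A)/2 = cos(kπ/17); k=1 gives ρ_J = 0.9830.
√(1 − cos²(π/17)) = sin(π/17) ≈ 0.18375.
ω* = 2/(1+0.18375) = 1.6895
ρ_SOR = ω* − 1 ≈ 0.6895.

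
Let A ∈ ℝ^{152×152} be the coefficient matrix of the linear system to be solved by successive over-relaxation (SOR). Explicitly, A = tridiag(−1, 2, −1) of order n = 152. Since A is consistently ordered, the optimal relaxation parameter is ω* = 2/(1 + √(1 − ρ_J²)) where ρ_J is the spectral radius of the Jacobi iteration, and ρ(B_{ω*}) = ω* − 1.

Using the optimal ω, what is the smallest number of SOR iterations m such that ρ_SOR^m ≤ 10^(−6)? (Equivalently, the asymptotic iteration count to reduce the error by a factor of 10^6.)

m = 337

½·tridiag(1,0,1) at n=152: λ_k = cos(kπ/153); max |λ| at k=1 ⇒ ρ_J = cos(π/153) ≈ 0.9997892.
√(1 − cos²(π/153)) = sin(π/153) ≈ 0.0205318.
Then 2/(1+√(1−ρ_J²)) = 2/(1+0.0205318); ω* = 2/1.0205318 = 1.9597625.
Hence ρ(B_{ω*}) = 1.9597625 − 1 = 0.9597625.
(0.9597625)^m ≤ 10^{−6}  ⇒  m·ln(0.9597625) ≤ −6·ln10  ⇒  m ≥ 336.394  ⇒  m = 337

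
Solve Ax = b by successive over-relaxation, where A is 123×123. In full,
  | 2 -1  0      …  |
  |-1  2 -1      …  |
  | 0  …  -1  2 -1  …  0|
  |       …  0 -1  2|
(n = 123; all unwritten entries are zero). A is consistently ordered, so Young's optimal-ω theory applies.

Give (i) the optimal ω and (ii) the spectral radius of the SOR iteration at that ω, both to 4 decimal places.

With n=123, ρ(Jacobi) = cos(π/124) = 0.9997.
√(1−ρ_J²) = |sin(π/124)| = 0.02533
[ω*] 2 ÷ (1 + 0.02533) = 2 ÷ 1.02533 = 1.9506.
ρ(B_{ω*}) = ω*−1 = 0.9506

ω* = 1.9506, ρ_SOR = 0.9506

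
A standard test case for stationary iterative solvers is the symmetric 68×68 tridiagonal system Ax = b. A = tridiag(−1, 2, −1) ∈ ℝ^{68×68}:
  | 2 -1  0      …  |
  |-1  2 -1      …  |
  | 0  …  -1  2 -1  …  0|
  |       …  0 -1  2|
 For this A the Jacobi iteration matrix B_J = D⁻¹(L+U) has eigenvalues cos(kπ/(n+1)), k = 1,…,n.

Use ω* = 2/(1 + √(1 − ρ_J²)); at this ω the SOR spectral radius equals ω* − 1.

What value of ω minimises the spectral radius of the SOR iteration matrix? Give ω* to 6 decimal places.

ρ_J = max_k |cos(kπ/69)| = cos(π/69) = 0.998964
√(1 − cos²(π/69)) = sin(π/69) ≈ 0.0455146.
So ω* = 2/1.0455146 = 1.912934 (Young).
Hence ρ(B_{ω*}) = 1.912934 − 1 = 0.912934.

ω* = 1.912934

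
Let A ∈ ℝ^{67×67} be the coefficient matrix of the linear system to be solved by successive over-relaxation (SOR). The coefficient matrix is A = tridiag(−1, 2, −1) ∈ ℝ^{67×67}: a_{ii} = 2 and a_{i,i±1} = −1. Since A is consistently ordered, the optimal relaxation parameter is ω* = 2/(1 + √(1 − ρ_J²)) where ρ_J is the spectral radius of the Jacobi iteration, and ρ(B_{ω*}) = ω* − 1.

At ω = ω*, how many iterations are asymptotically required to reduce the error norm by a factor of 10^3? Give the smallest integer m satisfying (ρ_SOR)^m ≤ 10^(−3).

m = 75

½·tridiag(1,0,1) at n=67: λ_k = cos(kπ/68); max |λ| at k=1 ⇒ ρ_J = cos(π/68) ≈ 0.9989330.
root = sin(π/68) = 0.0461835  (since 1−cos² = sin²).
ω* = 2/(1 + 0.0461835) = 2/1.0461835 = 1.9117105.
[ρ_SOR] ω* − 1 = 0.9117105.
(0.9117105)^m ≤ 10^{−3}  ⇒  m·ln(0.9117105) ≤ −3·ln10  ⇒  m ≥ 74.733  ⇒  m = 75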